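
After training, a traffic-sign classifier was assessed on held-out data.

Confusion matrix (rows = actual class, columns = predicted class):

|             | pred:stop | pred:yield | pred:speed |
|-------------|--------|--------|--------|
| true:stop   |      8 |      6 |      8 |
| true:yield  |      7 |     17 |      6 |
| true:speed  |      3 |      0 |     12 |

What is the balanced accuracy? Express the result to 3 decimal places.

0.577

Balanced accuracy = mean of per-class recall.
  stop: recall = 8/22 = 0.3636
  yield: recall = 17/30 = 0.5667
  speed: recall = 12/15 = 0.8000
Mean = (0.3636 + 0.5667 + 0.8000) / 3 = 0.577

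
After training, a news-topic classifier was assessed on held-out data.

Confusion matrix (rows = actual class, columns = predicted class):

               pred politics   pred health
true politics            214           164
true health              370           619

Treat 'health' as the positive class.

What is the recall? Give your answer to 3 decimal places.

0.626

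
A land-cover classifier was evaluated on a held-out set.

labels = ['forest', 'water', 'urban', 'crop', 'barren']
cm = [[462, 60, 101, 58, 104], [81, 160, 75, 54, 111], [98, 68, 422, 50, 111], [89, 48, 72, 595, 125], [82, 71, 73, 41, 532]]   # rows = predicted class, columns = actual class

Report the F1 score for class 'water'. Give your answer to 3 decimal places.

0.360

One-vs-rest for 'water': TP = diagonal; FP = other classes predicted 'water'; FN = 'water' predicted as other.
F1 score = 2·TP/(2·TP+FP+FN).
water: TP=160, FP=81+75+54+111=321, FN=60+68+48+71=247 → 320/888 = 0.3604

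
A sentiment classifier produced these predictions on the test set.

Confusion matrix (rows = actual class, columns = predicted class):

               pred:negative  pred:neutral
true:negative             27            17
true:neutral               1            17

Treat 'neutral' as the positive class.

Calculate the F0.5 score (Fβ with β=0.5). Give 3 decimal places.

0.552

Fβ = (1+β²)·TP / ((1+β²)·TP + β²·FN + FP), with β²=1/4
= 1.25·17 / (1.25·17 + 0.25·1 + 17) = 0.552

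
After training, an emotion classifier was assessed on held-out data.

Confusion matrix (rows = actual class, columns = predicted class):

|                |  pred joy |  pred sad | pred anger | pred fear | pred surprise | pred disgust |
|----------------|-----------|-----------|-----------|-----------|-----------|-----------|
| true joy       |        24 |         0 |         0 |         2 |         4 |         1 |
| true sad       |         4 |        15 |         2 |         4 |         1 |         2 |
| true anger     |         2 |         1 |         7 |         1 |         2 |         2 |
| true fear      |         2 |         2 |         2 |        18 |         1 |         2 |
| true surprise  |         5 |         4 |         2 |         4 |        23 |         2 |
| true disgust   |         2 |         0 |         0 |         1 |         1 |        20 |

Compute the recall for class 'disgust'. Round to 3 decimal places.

0.833

Treat 'disgust' as positive and all other classes as negative.
recall = TP/(TP+FN).
disgust: TP=20, FN=2+0+0+1+1=4 → 20/24 = 0.8333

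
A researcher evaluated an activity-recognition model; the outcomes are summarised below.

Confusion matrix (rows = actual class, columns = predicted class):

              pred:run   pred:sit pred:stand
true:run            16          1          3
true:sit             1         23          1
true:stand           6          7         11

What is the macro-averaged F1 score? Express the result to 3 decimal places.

0.710

Per-class F1 score (2·TP/(2·TP+FP+FN)):
  run: TP=16, FP=1+6=7, FN=1+3=4 → 32/43 = 0.7442
  sit: TP=23, FP=1+7=8, FN=1+1=2 → 46/56 = 0.8214
  stand: TP=11, FP=3+1=4, FN=6+7=13 → 22/39 = 0.5641
Macro-F1 score = mean = (0.7442 + 0.8214 + 0.5641) / 3 = 0.710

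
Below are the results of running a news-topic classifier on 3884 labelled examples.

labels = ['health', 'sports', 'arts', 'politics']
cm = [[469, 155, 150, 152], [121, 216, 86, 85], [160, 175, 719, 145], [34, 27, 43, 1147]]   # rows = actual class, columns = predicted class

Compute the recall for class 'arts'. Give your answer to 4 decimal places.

0.5997

Treat 'arts' as positive and all other classes as negative.
recall = TP/(TP+FN).
arts: TP=719, FN=160+175+145=480 → 719/1199 = 0.59967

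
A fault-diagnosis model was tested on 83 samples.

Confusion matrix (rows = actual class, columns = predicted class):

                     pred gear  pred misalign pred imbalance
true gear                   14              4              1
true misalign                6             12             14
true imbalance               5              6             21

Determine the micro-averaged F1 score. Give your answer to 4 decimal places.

0.5663

Micro-averaging pools counts across classes: ΣTP=47, ΣFP=36, ΣFN=36.
Micro-F1 score = 2·TP/(2·TP+FP+FN) on pooled counts = 0.5663 (equals overall accuracy in single-label multiclass).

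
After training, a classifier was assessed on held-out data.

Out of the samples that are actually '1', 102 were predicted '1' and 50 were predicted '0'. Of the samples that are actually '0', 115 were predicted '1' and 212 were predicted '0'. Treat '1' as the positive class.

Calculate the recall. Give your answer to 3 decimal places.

0.671

Recall = TP/(TP+FN) = 102/(102+50) = 102/152 = 0.671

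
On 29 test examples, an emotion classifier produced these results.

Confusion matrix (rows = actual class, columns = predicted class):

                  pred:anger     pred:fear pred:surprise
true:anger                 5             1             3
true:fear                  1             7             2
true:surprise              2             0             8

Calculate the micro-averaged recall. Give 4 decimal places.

Micro-averaging pools counts across classes: ΣTP=20, ΣFP=9, ΣFN=9.
Micro-recall = TP/(TP+FN) on pooled counts = 0.6897 (equals overall accuracy in single-label multiclass).

0.6897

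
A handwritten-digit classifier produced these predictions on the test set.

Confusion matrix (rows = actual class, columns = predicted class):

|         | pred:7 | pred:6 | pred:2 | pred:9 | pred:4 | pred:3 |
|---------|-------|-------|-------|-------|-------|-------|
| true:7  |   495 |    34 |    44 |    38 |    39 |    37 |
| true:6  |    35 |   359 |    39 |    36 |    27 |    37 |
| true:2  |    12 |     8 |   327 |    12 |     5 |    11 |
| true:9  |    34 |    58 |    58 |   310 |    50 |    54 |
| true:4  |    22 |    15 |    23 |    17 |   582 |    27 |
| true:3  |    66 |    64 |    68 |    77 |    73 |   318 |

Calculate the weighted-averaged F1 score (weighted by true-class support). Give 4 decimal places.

Per-class F1 score (2·TP/(2·TP+FP+FN)):
  7: TP=495, FP=35+12+34+22+66=169, FN=34+44+38+39+37=192 → 990/1351 = 0.73279
  6: TP=359, FP=34+8+58+15+64=179, FN=35+39+36+27+37=174 → 718/1071 = 0.67040
  2: TP=327, FP=44+39+58+23+68=232, FN=12+8+12+5+11=48 → 654/934 = 0.70021
  9: TP=310, FP=38+36+12+17+77=180, FN=34+58+58+50+54=254 → 620/1054 = 0.58824
  4: TP=582, FP=39+27+5+50+73=194, FN=22+15+23+17+27=104 → 1164/1462 = 0.79617
  3: TP=318, FP=37+37+11+54+27=166, FN=66+64+68+77+73=348 → 636/1150 = 0.55304
Weighted-F1 score = Σ (supportᵢ/N)·F1 scoreᵢ with N=3511: (687/3511)·0.73279 + (533/3511)·0.67040 + (375/3511)·0.70021 + (564/3511)·0.58824 + (686/3511)·0.79617 + (666/3511)·0.55304 = 0.6749

0.6749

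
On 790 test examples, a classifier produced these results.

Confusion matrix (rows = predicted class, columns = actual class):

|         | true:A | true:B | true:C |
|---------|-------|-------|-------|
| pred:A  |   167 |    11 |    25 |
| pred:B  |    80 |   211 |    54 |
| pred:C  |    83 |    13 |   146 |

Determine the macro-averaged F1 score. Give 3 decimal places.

0.660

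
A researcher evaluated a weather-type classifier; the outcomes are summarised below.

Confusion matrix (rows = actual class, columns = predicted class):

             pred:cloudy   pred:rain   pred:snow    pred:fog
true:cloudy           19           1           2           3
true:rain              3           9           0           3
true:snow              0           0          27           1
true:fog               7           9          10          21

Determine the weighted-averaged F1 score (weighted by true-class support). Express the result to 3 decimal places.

Per-class F1 score (2·TP/(2·TP+FP+FN)):
  cloudy: TP=19, FP=3+0+7=10, FN=1+2+3=6 → 38/54 = 0.7037
  rain: TP=9, FP=1+0+9=10, FN=3+0+3=6 → 18/34 = 0.5294
  snow: TP=27, FP=2+0+10=12, FN=0+0+1=1 → 54/67 = 0.8060
  fog: TP=21, FP=3+3+1=7, FN=7+9+10=26 → 42/75 = 0.5600
Weighted-F1 score = Σ (supportᵢ/N)·F1 scoreᵢ with N=115: (25/115)·0.7037 + (15/115)·0.5294 + (28/115)·0.8060 + (47/115)·0.5600 = 0.647

0.647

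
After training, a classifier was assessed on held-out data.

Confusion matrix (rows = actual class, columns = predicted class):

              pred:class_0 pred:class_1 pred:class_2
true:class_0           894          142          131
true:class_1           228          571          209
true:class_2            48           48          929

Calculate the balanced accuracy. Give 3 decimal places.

0.746

Balanced accuracy = mean of per-class recall.
  class_0: recall = 894/1167 = 0.7661
  class_1: recall = 571/1008 = 0.5665
  class_2: recall = 929/1025 = 0.9063
Mean = (0.7661 + 0.5665 + 0.9063) / 3 = 0.746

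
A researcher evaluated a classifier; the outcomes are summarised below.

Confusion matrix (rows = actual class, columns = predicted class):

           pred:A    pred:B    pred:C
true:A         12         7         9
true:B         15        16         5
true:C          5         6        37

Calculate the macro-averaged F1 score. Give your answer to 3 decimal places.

0.547

Per-class F1 score (2·TP/(2·TP+FP+FN)):
  A: TP=12, FP=15+5=20, FN=7+9=16 → 24/60 = 0.4000
  B: TP=16, FP=7+6=13, FN=15+5=20 → 32/65 = 0.4923
  C: TP=37, FP=9+5=14, FN=5+6=11 → 74/99 = 0.7475
Macro-F1 score = mean = (0.4000 + 0.4923 + 0.7475) / 3 = 0.547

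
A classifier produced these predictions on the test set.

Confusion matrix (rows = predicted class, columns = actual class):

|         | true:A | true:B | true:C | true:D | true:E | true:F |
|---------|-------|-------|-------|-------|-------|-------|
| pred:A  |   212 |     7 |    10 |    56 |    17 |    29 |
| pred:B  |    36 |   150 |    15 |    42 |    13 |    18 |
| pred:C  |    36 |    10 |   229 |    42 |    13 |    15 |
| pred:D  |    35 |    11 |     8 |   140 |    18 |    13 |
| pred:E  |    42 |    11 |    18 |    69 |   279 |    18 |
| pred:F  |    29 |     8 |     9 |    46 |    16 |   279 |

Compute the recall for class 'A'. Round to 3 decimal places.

0.544

Treat 'A' as positive and all other classes as negative.
recall = TP/(TP+FN).
A: TP=212, FN=36+36+35+42+29=178 → 212/390 = 0.5436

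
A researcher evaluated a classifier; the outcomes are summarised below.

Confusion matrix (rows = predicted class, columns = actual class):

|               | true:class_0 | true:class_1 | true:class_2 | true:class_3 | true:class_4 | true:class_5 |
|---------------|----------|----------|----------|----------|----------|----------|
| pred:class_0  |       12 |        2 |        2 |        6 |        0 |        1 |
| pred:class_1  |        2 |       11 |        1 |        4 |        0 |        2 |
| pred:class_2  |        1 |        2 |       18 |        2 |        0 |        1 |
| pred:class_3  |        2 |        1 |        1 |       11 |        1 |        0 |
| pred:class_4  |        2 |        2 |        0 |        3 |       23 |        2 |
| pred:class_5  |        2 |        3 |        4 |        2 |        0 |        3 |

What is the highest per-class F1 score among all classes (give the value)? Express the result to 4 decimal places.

0.8214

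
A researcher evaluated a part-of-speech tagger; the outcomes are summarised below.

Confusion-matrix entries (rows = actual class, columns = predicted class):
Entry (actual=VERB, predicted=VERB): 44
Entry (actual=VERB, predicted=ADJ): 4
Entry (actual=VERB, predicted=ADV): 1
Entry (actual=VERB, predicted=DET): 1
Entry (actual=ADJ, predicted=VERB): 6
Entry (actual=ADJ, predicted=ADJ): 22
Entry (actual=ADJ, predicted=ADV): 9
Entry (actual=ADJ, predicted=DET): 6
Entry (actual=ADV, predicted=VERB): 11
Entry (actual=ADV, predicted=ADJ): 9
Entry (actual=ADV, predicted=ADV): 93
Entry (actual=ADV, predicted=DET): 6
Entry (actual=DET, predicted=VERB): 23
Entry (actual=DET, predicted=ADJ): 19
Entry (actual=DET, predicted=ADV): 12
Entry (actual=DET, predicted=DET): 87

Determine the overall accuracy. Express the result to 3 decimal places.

Accuracy = trace / total = (44+22+93+87=246) / 353 = 246/353 = 0.697

0.697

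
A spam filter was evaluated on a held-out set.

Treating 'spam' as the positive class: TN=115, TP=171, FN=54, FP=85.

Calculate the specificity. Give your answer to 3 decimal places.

0.575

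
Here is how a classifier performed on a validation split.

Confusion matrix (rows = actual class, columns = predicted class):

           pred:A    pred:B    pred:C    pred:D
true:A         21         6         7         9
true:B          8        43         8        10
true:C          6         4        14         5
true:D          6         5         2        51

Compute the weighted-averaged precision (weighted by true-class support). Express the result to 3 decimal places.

0.633

Per-class precision (TP/(TP+FP)):
  A: TP=21, FP=8+6+6=20 → 21/41 = 0.5122
  B: TP=43, FP=6+4+5=15 → 43/58 = 0.7414
  C: TP=14, FP=7+8+2=17 → 14/31 = 0.4516
  D: TP=51, FP=9+10+5=24 → 51/75 = 0.6800
Weighted-precision = Σ (supportᵢ/N)·precisionᵢ with N=205: (43/205)·0.5122 + (69/205)·0.7414 + (29/205)·0.4516 + (64/205)·0.6800 = 0.633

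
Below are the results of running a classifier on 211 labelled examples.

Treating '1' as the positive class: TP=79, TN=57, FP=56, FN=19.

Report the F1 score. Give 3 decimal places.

Precision = TP/(TP+FP) = 79/135 = 0.5852
Recall = TP/(TP+FN) = 79/98 = 0.8061
F1 = 2·TP/(2·TP+FP+FN) = 158/233 = 0.678

0.678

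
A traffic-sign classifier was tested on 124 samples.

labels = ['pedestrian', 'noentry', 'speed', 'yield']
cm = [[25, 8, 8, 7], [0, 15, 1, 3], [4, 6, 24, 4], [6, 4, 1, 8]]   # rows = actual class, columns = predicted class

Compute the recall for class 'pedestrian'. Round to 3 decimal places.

0.521

recall = TP/(TP+FN).
pedestrian: TP=25, FN=8+8+7=23 → 25/48 = 0.5208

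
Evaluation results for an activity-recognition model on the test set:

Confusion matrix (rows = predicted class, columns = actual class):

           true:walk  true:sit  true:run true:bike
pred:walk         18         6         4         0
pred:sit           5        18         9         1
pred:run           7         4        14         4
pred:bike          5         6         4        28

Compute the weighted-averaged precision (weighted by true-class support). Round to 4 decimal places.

Per-class precision (TP/(TP+FP)):
  walk: TP=18, FP=6+4+0=10 → 18/28 = 0.64286
  sit: TP=18, FP=5+9+1=15 → 18/33 = 0.54545
  run: TP=14, FP=7+4+4=15 → 14/29 = 0.48276
  bike: TP=28, FP=5+6+4=15 → 28/43 = 0.65116
Weighted-precision = Σ (supportᵢ/N)·precisionᵢ with N=133: (35/133)·0.64286 + (34/133)·0.54545 + (31/133)·0.48276 + (33/133)·0.65116 = 0.5827

0.5827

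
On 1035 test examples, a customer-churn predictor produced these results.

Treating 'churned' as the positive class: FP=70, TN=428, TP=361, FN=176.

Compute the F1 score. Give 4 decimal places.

Precision = TP/(TP+FP) = 361/431 = 0.8376
Recall = TP/(TP+FN) = 361/537 = 0.6723
F1 = 2·TP/(2·TP+FP+FN) = 722/968 = 0.7459

0.7459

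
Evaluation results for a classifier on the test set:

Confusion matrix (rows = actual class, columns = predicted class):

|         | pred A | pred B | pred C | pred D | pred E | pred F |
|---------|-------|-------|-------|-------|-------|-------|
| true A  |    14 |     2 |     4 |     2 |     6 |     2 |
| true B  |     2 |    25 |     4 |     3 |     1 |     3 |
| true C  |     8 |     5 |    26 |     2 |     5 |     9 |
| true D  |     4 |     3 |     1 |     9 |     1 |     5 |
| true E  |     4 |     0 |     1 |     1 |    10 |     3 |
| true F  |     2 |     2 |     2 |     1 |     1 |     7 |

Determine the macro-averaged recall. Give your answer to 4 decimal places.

0.4969

Per-class recall (TP/(TP+FN)):
  A: TP=14, FN=2+4+2+6+2=16 → 14/30 = 0.46667
  B: TP=25, FN=2+4+3+1+3=13 → 25/38 = 0.65789
  C: TP=26, FN=8+5+2+5+9=29 → 26/55 = 0.47273
  D: TP=9, FN=4+3+1+1+5=14 → 9/23 = 0.39130
  E: TP=10, FN=4+0+1+1+3=9 → 10/19 = 0.52632
  F: TP=7, FN=2+2+2+1+1=8 → 7/15 = 0.46667
Macro-recall = mean = (0.46667 + 0.65789 + 0.47273 + 0.39130 + 0.52632 + 0.46667) / 6 = 0.4969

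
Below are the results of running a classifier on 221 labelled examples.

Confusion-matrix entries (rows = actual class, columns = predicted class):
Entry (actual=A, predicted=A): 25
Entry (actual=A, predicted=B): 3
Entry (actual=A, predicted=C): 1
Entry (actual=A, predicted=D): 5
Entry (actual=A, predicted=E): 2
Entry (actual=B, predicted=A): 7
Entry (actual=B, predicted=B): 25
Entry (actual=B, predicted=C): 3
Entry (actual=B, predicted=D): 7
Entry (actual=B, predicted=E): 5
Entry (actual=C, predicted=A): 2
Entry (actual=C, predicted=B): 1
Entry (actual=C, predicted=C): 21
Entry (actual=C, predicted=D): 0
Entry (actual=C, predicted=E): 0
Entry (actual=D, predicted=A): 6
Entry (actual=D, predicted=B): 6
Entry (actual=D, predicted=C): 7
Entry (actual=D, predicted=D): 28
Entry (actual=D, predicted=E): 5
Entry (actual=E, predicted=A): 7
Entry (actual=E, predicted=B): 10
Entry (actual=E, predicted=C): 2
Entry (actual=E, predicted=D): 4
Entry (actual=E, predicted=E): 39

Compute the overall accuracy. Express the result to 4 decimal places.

Accuracy = trace / total = (25+25+21+28+39=138) / 221 = 138/221 = 0.6244

0.6244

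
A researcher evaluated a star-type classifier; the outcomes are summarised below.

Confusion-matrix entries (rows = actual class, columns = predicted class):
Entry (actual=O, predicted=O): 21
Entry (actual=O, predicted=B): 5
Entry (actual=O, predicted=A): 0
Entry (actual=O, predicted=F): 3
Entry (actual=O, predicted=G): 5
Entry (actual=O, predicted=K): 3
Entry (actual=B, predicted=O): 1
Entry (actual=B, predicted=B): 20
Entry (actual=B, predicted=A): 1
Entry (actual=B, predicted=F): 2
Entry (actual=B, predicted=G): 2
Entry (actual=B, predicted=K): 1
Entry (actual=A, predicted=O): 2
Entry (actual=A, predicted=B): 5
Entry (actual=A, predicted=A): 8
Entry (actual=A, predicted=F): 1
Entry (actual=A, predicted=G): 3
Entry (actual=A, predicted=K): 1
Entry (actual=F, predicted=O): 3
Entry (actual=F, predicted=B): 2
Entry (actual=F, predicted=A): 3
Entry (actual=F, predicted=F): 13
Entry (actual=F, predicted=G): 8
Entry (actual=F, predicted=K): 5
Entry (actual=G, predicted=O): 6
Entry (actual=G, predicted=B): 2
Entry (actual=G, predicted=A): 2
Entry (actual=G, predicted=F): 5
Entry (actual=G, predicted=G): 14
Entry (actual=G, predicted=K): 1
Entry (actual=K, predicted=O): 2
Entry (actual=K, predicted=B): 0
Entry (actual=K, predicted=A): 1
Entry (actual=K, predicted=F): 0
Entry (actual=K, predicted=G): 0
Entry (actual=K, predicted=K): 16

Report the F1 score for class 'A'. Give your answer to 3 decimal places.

One-vs-rest for 'A': TP = diagonal; FP = other classes predicted 'A'; FN = 'A' predicted as other.
F1 score = 2·TP/(2·TP+FP+FN).
A: TP=8, FP=0+1+3+2+1=7, FN=2+5+1+3+1=12 → 16/35 = 0.4571

0.457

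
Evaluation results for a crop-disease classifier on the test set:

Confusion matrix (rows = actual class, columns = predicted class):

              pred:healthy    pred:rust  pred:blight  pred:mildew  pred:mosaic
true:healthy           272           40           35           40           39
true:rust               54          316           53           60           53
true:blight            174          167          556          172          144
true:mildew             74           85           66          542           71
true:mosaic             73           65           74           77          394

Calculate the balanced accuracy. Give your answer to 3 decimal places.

0.582

Balanced accuracy = mean of per-class recall.
  healthy: recall = 272/426 = 0.6385
  rust: recall = 316/536 = 0.5896
  blight: recall = 556/1213 = 0.4584
  mildew: recall = 542/838 = 0.6468
  mosaic: recall = 394/683 = 0.5769
Mean = (0.6385 + 0.5896 + 0.4584 + 0.6468 + 0.5769) / 5 = 0.582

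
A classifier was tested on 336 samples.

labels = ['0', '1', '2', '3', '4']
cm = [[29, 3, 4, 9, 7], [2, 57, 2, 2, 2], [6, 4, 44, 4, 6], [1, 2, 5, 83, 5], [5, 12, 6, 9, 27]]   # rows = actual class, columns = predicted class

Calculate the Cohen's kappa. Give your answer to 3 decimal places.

0.636

Observed agreement pₒ = trace/N = 240/336 = 0.7143
Expected agreement pₑ = Σ (rowᵢ·colᵢ)/N² = (52·43 + 65·78 + 64·61 + 96·107 + 59·47)/336² = 0.2148
κ = (pₒ − pₑ)/(1 − pₑ) = (0.7143 − 0.2148)/(1 − 0.2148) = 0.636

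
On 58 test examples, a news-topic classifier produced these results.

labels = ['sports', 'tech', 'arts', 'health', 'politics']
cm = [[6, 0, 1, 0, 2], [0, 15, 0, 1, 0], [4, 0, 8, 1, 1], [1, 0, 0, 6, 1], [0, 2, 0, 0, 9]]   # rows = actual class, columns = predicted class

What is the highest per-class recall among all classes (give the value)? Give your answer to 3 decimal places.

Per-class recall (TP/(TP+FN)):
  sports: TP=6, FN=0+1+0+2=3 → 6/9 = 0.6667
  tech: TP=15, FN=0+0+1+0=1 → 15/16 = 0.9375
  arts: TP=8, FN=4+0+1+1=6 → 8/14 = 0.5714
  health: TP=6, FN=1+0+0+1=2 → 6/8 = 0.7500
  politics: TP=9, FN=0+2+0+0=2 → 9/11 = 0.8182
Highest is class 'tech' with recall = 0.938.

0.938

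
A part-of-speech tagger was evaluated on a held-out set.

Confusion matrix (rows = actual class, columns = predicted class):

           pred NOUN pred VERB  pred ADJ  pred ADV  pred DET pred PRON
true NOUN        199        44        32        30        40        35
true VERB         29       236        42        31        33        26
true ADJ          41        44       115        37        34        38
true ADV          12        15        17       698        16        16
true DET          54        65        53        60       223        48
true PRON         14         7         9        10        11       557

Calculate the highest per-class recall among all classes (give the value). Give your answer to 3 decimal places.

0.916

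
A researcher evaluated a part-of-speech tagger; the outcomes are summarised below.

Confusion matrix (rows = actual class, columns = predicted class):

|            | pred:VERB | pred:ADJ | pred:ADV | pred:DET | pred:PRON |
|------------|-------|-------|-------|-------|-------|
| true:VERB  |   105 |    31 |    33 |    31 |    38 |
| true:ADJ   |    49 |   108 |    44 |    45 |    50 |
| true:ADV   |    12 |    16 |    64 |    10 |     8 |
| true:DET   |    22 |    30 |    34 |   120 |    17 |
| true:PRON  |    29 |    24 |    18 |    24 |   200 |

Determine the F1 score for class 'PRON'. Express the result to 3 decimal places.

0.658

F1 score = 2·TP/(2·TP+FP+FN).
PRON: TP=200, FP=38+50+8+17=113, FN=29+24+18+24=95 → 400/608 = 0.6579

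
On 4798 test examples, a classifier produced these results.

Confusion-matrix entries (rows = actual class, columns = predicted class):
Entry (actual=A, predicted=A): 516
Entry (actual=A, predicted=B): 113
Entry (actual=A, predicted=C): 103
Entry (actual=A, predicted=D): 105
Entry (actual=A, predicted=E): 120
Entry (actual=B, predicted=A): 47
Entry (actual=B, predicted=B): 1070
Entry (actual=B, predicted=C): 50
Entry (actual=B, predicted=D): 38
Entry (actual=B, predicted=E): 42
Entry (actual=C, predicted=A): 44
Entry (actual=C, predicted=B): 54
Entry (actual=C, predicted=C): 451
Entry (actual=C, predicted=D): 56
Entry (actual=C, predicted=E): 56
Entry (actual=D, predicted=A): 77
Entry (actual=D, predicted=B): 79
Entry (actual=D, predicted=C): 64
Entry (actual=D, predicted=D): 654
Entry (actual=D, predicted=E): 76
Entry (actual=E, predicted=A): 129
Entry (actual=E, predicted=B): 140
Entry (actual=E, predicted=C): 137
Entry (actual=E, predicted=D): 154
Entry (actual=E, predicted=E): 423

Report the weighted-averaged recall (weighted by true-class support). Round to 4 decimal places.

Per-class recall (TP/(TP+FN)):
  A: TP=516, FN=113+103+105+120=441 → 516/957 = 0.53918
  B: TP=1070, FN=47+50+38+42=177 → 1070/1247 = 0.85806
  C: TP=451, FN=44+54+56+56=210 → 451/661 = 0.68230
  D: TP=654, FN=77+79+64+76=296 → 654/950 = 0.68842
  E: TP=423, FN=129+140+137+154=560 → 423/983 = 0.43032
Weighted-recall = Σ (supportᵢ/N)·recallᵢ with N=4798: (957/4798)·0.53918 + (1247/4798)·0.85806 + (661/4798)·0.68230 + (950/4798)·0.68842 + (983/4798)·0.43032 = 0.6490

0.6490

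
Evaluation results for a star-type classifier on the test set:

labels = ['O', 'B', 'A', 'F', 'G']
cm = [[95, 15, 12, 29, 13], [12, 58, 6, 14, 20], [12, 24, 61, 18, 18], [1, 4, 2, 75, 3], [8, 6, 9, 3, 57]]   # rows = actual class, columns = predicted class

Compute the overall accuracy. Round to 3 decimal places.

Accuracy = trace / total = (95+58+61+75+57=346) / 575 = 346/575 = 0.602

0.602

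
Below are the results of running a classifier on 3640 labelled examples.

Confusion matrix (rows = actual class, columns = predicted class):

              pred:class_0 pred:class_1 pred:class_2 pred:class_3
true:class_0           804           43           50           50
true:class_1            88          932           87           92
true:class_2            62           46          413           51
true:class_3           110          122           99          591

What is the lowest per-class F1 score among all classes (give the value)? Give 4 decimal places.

Per-class F1 score (2·TP/(2·TP+FP+FN)):
  class_0: TP=804, FP=88+62+110=260, FN=43+50+50=143 → 1608/2011 = 0.79960
  class_1: TP=932, FP=43+46+122=211, FN=88+87+92=267 → 1864/2342 = 0.79590
  class_2: TP=413, FP=50+87+99=236, FN=62+46+51=159 → 826/1221 = 0.67649
  class_3: TP=591, FP=50+92+51=193, FN=110+122+99=331 → 1182/1706 = 0.69285
Lowest is class 'class_2' with F1 score = 0.6765.

0.6765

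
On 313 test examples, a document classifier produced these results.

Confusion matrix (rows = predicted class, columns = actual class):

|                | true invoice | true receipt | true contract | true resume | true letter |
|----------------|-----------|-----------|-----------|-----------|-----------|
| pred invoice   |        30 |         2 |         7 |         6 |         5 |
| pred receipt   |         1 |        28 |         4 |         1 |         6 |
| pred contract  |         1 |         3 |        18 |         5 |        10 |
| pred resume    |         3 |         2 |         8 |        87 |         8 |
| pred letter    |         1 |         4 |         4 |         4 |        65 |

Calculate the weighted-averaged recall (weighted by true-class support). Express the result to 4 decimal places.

0.7284

Per-class recall (TP/(TP+FN)):
  invoice: TP=30, FN=1+1+3+1=6 → 30/36 = 0.83333
  receipt: TP=28, FN=2+3+2+4=11 → 28/39 = 0.71795
  contract: TP=18, FN=7+4+8+4=23 → 18/41 = 0.43902
  resume: TP=87, FN=6+1+5+4=16 → 87/103 = 0.84466
  letter: TP=65, FN=5+6+10+8=29 → 65/94 = 0.69149
Weighted-recall = Σ (supportᵢ/N)·recallᵢ with N=313: (36/313)·0.83333 + (39/313)·0.71795 + (41/313)·0.43902 + (103/313)·0.84466 + (94/313)·0.69149 = 0.7284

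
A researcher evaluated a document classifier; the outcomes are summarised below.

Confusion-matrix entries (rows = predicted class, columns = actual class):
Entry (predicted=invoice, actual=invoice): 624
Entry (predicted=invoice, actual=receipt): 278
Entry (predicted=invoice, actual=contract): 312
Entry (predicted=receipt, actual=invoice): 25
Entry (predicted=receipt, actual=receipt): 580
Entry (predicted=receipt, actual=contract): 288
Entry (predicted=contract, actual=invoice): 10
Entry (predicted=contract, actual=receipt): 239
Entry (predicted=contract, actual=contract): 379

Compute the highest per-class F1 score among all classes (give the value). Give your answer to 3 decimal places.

0.666

Per-class F1 score (2·TP/(2·TP+FP+FN)):
  invoice: TP=624, FP=278+312=590, FN=25+10=35 → 1248/1873 = 0.6663
  receipt: TP=580, FP=25+288=313, FN=278+239=517 → 1160/1990 = 0.5829
  contract: TP=379, FP=10+239=249, FN=312+288=600 → 758/1607 = 0.4717
Highest is class 'invoice' with F1 score = 0.666.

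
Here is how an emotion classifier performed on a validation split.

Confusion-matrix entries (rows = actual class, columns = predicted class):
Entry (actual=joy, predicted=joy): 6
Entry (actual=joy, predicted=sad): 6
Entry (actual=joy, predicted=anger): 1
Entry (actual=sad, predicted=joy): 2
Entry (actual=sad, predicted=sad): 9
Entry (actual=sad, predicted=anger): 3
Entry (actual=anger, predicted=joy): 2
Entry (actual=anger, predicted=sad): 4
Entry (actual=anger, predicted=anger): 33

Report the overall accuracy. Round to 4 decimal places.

0.7273

Accuracy = trace / total = (6+9+33=48) / 66 = 48/66 = 0.7273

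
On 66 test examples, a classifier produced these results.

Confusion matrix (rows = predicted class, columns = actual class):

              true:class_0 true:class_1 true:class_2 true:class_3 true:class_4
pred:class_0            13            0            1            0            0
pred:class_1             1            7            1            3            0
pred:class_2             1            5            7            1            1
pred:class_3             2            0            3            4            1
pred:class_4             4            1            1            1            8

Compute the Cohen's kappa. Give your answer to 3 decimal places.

0.487

Observed agreement pₒ = trace/N = 39/66 = 0.5909
Expected agreement pₑ = Σ (rowᵢ·colᵢ)/N² = (21·14 + 13·12 + 13·15 + 9·10 + 10·15)/66² = 0.2032
κ = (pₒ − pₑ)/(1 − pₑ) = (0.5909 − 0.2032)/(1 − 0.2032) = 0.487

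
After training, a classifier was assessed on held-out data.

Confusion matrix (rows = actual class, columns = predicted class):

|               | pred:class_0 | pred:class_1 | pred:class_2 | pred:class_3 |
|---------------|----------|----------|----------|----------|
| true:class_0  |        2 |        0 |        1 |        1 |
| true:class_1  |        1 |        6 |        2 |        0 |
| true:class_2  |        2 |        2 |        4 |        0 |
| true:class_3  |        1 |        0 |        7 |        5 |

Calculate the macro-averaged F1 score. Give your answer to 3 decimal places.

Per-class F1 score (2·TP/(2·TP+FP+FN)):
  class_0: TP=2, FP=1+2+1=4, FN=0+1+1=2 → 4/10 = 0.4000
  class_1: TP=6, FP=0+2+0=2, FN=1+2+0=3 → 12/17 = 0.7059
  class_2: TP=4, FP=1+2+7=10, FN=2+2+0=4 → 8/22 = 0.3636
  class_3: TP=5, FP=1+0+0=1, FN=1+0+7=8 → 10/19 = 0.5263
Macro-F1 score = mean = (0.4000 + 0.7059 + 0.3636 + 0.5263) / 4 = 0.499

0.499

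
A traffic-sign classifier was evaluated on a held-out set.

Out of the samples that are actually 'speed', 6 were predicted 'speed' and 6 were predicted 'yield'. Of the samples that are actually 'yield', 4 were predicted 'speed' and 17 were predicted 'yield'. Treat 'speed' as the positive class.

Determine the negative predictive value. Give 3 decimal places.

0.739

NPV = TN/(TN+FN) = 17/(17+6) = 0.739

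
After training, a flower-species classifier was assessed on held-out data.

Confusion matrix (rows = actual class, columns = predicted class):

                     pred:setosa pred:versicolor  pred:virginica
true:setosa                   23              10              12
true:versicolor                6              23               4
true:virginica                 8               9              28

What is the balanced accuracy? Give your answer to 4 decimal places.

0.6101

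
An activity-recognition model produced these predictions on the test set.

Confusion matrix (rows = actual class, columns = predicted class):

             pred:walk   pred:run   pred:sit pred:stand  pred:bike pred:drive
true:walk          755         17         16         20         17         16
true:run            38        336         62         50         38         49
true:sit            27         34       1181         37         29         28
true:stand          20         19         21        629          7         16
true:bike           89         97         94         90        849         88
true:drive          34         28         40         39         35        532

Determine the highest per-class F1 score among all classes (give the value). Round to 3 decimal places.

0.859

Per-class F1 score (2·TP/(2·TP+FP+FN)):
  walk: TP=755, FP=38+27+20+89+34=208, FN=17+16+20+17+16=86 → 1510/1804 = 0.8370
  run: TP=336, FP=17+34+19+97+28=195, FN=38+62+50+38+49=237 → 672/1104 = 0.6087
  sit: TP=1181, FP=16+62+21+94+40=233, FN=27+34+37+29+28=155 → 2362/2750 = 0.8589
  stand: TP=629, FP=20+50+37+90+39=236, FN=20+19+21+7+16=83 → 1258/1577 = 0.7977
  bike: TP=849, FP=17+38+29+7+35=126, FN=89+97+94+90+88=458 → 1698/2282 = 0.7441
  drive: TP=532, FP=16+49+28+16+88=197, FN=34+28+40+39+35=176 → 1064/1437 = 0.7404
Highest is class 'sit' with F1 score = 0.859.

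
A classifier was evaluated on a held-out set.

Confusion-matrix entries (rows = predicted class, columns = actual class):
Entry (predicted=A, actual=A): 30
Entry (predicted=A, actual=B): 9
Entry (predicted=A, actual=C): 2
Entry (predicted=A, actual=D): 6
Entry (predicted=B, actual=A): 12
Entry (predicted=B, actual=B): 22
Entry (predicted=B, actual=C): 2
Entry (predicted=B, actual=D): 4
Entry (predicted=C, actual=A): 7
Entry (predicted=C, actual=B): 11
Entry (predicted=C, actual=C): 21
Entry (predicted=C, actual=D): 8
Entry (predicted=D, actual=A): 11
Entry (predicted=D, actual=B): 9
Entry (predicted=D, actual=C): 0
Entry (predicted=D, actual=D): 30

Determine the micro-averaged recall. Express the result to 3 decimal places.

Micro-averaging pools counts across classes: ΣTP=103, ΣFP=81, ΣFN=81.
Micro-recall = TP/(TP+FN) on pooled counts = 0.560 (equals overall accuracy in single-label multiclass).

0.560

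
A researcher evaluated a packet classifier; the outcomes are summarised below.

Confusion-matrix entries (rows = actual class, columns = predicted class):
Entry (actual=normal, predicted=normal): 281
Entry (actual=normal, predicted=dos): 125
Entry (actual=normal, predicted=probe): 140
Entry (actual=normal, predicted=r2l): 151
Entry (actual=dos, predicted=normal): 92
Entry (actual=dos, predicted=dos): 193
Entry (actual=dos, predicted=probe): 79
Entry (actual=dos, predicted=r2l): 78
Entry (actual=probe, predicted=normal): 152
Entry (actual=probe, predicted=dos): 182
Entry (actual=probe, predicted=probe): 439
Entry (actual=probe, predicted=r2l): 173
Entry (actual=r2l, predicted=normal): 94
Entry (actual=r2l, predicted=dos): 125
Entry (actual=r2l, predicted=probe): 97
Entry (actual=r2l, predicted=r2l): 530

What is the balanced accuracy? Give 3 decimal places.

0.483

Balanced accuracy = mean of per-class recall.
  normal: recall = 281/697 = 0.4032
  dos: recall = 193/442 = 0.4367
  probe: recall = 439/946 = 0.4641
  r2l: recall = 530/846 = 0.6265
Mean = (0.4032 + 0.4367 + 0.4641 + 0.6265) / 4 = 0.483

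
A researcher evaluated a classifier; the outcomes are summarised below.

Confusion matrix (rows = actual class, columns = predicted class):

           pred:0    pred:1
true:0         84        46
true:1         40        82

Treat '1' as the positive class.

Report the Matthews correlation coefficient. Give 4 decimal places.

MCC = (TP·TN − FP·FN) / √((TP+FP)(TP+FN)(TN+FP)(TN+FN))
Numerator = 82·84 − 46·40 = 5048
Denominator = √(128·122·130·124) = √251729920 = 15865.9989
MCC = 5048 / 15865.9989 = 0.3182

0.3182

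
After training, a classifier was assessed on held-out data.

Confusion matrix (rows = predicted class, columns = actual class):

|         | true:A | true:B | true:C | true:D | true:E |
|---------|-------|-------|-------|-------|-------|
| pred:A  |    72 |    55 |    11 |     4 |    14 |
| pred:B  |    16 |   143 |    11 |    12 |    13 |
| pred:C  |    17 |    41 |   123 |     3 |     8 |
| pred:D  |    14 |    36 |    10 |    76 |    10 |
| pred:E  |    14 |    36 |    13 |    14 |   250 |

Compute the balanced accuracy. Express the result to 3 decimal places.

0.656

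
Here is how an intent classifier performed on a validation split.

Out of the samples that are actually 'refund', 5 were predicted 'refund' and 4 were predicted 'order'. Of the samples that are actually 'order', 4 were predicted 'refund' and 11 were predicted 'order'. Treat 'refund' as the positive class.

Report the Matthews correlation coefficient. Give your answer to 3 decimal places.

0.289

MCC = (TP·TN − FP·FN) / √((TP+FP)(TP+FN)(TN+FP)(TN+FN))
Numerator = 5·11 − 4·4 = 39
Denominator = √(9·9·15·15) = √18225 = 135.0000
MCC = 39 / 135.0000 = 0.289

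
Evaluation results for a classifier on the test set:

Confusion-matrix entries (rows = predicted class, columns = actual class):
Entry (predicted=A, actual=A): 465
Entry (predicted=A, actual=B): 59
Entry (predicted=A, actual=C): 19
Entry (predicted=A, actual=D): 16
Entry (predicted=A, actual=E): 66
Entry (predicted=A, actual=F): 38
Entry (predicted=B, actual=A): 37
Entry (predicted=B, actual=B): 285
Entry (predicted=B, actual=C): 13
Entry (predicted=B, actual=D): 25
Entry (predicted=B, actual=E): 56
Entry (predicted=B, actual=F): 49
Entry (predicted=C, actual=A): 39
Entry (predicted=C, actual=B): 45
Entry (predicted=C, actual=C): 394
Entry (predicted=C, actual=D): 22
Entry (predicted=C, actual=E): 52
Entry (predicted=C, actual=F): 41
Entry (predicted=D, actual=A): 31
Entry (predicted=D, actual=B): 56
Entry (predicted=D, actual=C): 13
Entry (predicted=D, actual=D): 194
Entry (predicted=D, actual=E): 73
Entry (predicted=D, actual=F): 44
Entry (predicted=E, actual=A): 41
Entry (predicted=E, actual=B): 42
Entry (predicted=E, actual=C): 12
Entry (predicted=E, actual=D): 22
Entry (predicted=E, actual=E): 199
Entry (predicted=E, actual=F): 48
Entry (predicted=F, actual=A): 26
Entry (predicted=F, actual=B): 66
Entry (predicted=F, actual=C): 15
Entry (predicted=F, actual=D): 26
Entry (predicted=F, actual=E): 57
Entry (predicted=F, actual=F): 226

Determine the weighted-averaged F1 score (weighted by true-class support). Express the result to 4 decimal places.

0.5985

Per-class F1 score (2·TP/(2·TP+FP+FN)):
  A: TP=465, FP=59+19+16+66+38=198, FN=37+39+31+41+26=174 → 930/1302 = 0.71429
  B: TP=285, FP=37+13+25+56+49=180, FN=59+45+56+42+66=268 → 570/1018 = 0.55992
  C: TP=394, FP=39+45+22+52+41=199, FN=19+13+13+12+15=72 → 788/1059 = 0.74410
  D: TP=194, FP=31+56+13+73+44=217, FN=16+25+22+22+26=111 → 388/716 = 0.54190
  E: TP=199, FP=41+42+12+22+48=165, FN=66+56+52+73+57=304 → 398/867 = 0.45905
  F: TP=226, FP=26+66+15+26+57=190, FN=38+49+41+44+48=220 → 452/862 = 0.52436
Weighted-F1 score = Σ (supportᵢ/N)·F1 scoreᵢ with N=2912: (639/2912)·0.71429 + (553/2912)·0.55992 + (466/2912)·0.74410 + (305/2912)·0.54190 + (503/2912)·0.45905 + (446/2912)·0.52436 = 0.5985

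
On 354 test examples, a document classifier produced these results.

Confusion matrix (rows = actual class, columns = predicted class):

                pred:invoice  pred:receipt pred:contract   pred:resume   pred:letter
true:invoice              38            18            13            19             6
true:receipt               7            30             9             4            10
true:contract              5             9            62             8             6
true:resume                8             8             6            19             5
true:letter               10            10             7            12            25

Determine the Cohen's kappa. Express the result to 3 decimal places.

0.360

Observed agreement pₒ = trace/N = 174/354 = 0.4915
Expected agreement pₑ = Σ (rowᵢ·colᵢ)/N² = (94·68 + 60·75 + 90·97 + 46·62 + 64·52)/354² = 0.2059
κ = (pₒ − pₑ)/(1 − pₑ) = (0.4915 − 0.2059)/(1 − 0.2059) = 0.360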